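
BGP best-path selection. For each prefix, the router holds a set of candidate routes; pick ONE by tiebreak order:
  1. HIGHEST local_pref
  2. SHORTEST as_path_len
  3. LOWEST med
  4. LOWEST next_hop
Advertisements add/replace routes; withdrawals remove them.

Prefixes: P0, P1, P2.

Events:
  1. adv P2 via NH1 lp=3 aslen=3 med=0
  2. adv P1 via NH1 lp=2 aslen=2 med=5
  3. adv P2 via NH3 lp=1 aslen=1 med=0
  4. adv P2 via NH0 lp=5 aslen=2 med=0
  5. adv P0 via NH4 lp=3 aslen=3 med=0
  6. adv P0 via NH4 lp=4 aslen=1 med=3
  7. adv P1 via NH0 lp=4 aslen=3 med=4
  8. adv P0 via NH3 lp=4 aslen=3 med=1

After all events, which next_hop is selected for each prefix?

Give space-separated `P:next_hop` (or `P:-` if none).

Answer: P0:NH4 P1:NH0 P2:NH0

Derivation:
Op 1: best P0=- P1=- P2=NH1
Op 2: best P0=- P1=NH1 P2=NH1
Op 3: best P0=- P1=NH1 P2=NH1
Op 4: best P0=- P1=NH1 P2=NH0
Op 5: best P0=NH4 P1=NH1 P2=NH0
Op 6: best P0=NH4 P1=NH1 P2=NH0
Op 7: best P0=NH4 P1=NH0 P2=NH0
Op 8: best P0=NH4 P1=NH0 P2=NH0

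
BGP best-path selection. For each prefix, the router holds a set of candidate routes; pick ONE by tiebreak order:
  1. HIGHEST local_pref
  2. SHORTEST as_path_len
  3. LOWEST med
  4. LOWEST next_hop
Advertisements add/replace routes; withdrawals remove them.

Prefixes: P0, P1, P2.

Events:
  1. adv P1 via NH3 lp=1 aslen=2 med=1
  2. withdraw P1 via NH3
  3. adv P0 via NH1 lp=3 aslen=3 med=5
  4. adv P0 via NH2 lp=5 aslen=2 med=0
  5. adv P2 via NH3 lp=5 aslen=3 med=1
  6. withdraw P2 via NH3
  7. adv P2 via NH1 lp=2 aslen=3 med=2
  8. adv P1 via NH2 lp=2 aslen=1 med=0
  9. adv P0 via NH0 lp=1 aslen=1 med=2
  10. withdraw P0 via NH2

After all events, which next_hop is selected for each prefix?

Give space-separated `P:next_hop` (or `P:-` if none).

Answer: P0:NH1 P1:NH2 P2:NH1

Derivation:
Op 1: best P0=- P1=NH3 P2=-
Op 2: best P0=- P1=- P2=-
Op 3: best P0=NH1 P1=- P2=-
Op 4: best P0=NH2 P1=- P2=-
Op 5: best P0=NH2 P1=- P2=NH3
Op 6: best P0=NH2 P1=- P2=-
Op 7: best P0=NH2 P1=- P2=NH1
Op 8: best P0=NH2 P1=NH2 P2=NH1
Op 9: best P0=NH2 P1=NH2 P2=NH1
Op 10: best P0=NH1 P1=NH2 P2=NH1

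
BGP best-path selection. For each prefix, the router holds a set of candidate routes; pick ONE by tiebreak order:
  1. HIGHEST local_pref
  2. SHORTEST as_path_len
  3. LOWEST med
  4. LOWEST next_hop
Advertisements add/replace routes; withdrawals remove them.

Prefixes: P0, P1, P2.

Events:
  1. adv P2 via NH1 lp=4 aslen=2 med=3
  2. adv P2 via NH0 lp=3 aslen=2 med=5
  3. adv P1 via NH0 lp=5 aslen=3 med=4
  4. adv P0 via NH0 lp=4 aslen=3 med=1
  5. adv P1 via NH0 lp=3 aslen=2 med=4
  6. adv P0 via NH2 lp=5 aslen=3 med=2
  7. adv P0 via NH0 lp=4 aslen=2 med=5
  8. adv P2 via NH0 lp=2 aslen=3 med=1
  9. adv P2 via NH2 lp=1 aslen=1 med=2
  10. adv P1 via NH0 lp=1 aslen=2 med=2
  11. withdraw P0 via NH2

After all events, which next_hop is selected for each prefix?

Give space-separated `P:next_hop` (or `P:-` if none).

Op 1: best P0=- P1=- P2=NH1
Op 2: best P0=- P1=- P2=NH1
Op 3: best P0=- P1=NH0 P2=NH1
Op 4: best P0=NH0 P1=NH0 P2=NH1
Op 5: best P0=NH0 P1=NH0 P2=NH1
Op 6: best P0=NH2 P1=NH0 P2=NH1
Op 7: best P0=NH2 P1=NH0 P2=NH1
Op 8: best P0=NH2 P1=NH0 P2=NH1
Op 9: best P0=NH2 P1=NH0 P2=NH1
Op 10: best P0=NH2 P1=NH0 P2=NH1
Op 11: best P0=NH0 P1=NH0 P2=NH1

Answer: P0:NH0 P1:NH0 P2:NH1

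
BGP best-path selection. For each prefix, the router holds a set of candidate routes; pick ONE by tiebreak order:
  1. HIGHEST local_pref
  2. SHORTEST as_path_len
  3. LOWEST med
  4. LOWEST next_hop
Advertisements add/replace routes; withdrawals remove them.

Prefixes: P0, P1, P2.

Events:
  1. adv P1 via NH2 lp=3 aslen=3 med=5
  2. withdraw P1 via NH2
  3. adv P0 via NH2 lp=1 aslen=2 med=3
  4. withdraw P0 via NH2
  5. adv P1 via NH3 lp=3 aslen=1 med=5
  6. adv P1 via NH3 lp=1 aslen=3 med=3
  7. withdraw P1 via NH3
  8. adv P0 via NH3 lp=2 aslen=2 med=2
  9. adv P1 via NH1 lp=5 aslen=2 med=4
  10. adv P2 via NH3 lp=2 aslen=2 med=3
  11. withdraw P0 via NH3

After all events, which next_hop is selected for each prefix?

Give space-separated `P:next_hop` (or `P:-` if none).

Answer: P0:- P1:NH1 P2:NH3

Derivation:
Op 1: best P0=- P1=NH2 P2=-
Op 2: best P0=- P1=- P2=-
Op 3: best P0=NH2 P1=- P2=-
Op 4: best P0=- P1=- P2=-
Op 5: best P0=- P1=NH3 P2=-
Op 6: best P0=- P1=NH3 P2=-
Op 7: best P0=- P1=- P2=-
Op 8: best P0=NH3 P1=- P2=-
Op 9: best P0=NH3 P1=NH1 P2=-
Op 10: best P0=NH3 P1=NH1 P2=NH3
Op 11: best P0=- P1=NH1 P2=NH3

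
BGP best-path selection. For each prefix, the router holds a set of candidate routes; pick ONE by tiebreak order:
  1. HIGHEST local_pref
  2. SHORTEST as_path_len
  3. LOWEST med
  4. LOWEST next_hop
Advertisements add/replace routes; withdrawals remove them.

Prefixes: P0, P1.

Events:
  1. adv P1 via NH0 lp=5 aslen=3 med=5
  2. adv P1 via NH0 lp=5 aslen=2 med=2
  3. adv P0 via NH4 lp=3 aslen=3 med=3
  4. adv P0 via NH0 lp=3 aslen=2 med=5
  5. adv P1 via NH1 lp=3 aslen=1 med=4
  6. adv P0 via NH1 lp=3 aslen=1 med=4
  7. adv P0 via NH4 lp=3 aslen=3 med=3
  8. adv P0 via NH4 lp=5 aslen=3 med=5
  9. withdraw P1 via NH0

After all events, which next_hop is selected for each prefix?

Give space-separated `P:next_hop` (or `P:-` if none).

Answer: P0:NH4 P1:NH1

Derivation:
Op 1: best P0=- P1=NH0
Op 2: best P0=- P1=NH0
Op 3: best P0=NH4 P1=NH0
Op 4: best P0=NH0 P1=NH0
Op 5: best P0=NH0 P1=NH0
Op 6: best P0=NH1 P1=NH0
Op 7: best P0=NH1 P1=NH0
Op 8: best P0=NH4 P1=NH0
Op 9: best P0=NH4 P1=NH1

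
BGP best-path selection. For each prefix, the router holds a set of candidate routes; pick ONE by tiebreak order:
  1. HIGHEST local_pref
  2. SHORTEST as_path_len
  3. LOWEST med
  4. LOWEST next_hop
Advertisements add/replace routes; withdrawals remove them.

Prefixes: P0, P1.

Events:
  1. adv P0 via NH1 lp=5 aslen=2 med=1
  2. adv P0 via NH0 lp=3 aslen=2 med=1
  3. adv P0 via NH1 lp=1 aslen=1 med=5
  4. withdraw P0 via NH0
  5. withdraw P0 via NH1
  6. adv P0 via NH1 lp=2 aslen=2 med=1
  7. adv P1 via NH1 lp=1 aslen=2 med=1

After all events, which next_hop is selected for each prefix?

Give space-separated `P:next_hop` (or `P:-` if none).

Op 1: best P0=NH1 P1=-
Op 2: best P0=NH1 P1=-
Op 3: best P0=NH0 P1=-
Op 4: best P0=NH1 P1=-
Op 5: best P0=- P1=-
Op 6: best P0=NH1 P1=-
Op 7: best P0=NH1 P1=NH1

Answer: P0:NH1 P1:NH1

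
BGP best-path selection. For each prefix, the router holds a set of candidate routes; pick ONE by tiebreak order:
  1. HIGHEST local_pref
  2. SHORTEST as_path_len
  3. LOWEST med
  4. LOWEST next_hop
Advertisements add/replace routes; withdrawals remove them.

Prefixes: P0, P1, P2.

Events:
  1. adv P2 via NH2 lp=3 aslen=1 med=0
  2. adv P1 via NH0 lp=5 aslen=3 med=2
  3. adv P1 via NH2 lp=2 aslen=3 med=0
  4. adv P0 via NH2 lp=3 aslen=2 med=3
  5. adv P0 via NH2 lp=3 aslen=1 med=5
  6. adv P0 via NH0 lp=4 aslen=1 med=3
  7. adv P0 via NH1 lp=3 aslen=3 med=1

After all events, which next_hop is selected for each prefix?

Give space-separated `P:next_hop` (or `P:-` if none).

Answer: P0:NH0 P1:NH0 P2:NH2

Derivation:
Op 1: best P0=- P1=- P2=NH2
Op 2: best P0=- P1=NH0 P2=NH2
Op 3: best P0=- P1=NH0 P2=NH2
Op 4: best P0=NH2 P1=NH0 P2=NH2
Op 5: best P0=NH2 P1=NH0 P2=NH2
Op 6: best P0=NH0 P1=NH0 P2=NH2
Op 7: best P0=NH0 P1=NH0 P2=NH2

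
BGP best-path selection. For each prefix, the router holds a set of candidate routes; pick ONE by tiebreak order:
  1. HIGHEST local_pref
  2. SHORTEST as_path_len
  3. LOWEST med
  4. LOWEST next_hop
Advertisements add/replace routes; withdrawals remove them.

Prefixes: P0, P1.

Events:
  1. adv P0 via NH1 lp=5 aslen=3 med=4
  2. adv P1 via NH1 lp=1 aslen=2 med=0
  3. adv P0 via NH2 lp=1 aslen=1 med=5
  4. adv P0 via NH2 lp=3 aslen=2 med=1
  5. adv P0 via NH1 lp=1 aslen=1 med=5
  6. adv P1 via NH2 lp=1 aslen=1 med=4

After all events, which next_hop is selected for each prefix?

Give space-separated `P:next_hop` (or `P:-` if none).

Op 1: best P0=NH1 P1=-
Op 2: best P0=NH1 P1=NH1
Op 3: best P0=NH1 P1=NH1
Op 4: best P0=NH1 P1=NH1
Op 5: best P0=NH2 P1=NH1
Op 6: best P0=NH2 P1=NH2

Answer: P0:NH2 P1:NH2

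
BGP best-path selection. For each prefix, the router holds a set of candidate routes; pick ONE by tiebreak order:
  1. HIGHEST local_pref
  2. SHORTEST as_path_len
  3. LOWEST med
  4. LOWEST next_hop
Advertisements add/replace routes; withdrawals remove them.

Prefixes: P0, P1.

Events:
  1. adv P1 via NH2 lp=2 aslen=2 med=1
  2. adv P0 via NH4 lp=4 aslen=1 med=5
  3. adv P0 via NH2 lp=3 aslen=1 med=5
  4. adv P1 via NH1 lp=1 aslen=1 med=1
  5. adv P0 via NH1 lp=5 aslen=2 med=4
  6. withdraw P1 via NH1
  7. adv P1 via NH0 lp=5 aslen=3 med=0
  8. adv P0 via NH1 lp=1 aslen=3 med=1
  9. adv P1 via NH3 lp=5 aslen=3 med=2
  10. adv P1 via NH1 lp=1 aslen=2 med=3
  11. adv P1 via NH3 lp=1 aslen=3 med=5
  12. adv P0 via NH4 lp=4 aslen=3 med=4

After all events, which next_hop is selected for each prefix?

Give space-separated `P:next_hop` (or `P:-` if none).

Op 1: best P0=- P1=NH2
Op 2: best P0=NH4 P1=NH2
Op 3: best P0=NH4 P1=NH2
Op 4: best P0=NH4 P1=NH2
Op 5: best P0=NH1 P1=NH2
Op 6: best P0=NH1 P1=NH2
Op 7: best P0=NH1 P1=NH0
Op 8: best P0=NH4 P1=NH0
Op 9: best P0=NH4 P1=NH0
Op 10: best P0=NH4 P1=NH0
Op 11: best P0=NH4 P1=NH0
Op 12: best P0=NH4 P1=NH0

Answer: P0:NH4 P1:NH0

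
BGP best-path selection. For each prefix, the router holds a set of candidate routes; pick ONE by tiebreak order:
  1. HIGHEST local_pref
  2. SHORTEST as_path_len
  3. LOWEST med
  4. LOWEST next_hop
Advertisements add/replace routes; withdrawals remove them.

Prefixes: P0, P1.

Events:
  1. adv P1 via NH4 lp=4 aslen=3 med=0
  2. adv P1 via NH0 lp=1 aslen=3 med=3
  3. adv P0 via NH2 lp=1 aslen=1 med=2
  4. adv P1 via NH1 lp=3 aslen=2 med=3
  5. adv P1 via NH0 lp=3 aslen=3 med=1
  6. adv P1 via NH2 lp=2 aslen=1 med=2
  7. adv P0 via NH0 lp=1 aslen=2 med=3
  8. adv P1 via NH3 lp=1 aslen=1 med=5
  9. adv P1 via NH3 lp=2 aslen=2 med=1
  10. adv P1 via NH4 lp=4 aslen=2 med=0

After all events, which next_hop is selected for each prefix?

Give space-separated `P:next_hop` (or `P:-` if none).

Op 1: best P0=- P1=NH4
Op 2: best P0=- P1=NH4
Op 3: best P0=NH2 P1=NH4
Op 4: best P0=NH2 P1=NH4
Op 5: best P0=NH2 P1=NH4
Op 6: best P0=NH2 P1=NH4
Op 7: best P0=NH2 P1=NH4
Op 8: best P0=NH2 P1=NH4
Op 9: best P0=NH2 P1=NH4
Op 10: best P0=NH2 P1=NH4

Answer: P0:NH2 P1:NH4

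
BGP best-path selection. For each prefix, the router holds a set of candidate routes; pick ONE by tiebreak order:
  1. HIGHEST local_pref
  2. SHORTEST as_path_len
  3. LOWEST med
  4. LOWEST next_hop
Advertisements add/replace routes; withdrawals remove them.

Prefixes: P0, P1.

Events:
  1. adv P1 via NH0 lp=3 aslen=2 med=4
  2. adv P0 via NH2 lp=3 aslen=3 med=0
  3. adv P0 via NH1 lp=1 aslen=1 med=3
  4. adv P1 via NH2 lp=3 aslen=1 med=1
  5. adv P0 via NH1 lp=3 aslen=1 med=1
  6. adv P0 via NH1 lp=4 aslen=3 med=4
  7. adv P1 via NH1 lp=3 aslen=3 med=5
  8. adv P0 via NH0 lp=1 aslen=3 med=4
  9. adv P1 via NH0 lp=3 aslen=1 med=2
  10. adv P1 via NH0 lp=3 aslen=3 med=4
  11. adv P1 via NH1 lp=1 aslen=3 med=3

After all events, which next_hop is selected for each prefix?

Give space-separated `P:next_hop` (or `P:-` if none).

Op 1: best P0=- P1=NH0
Op 2: best P0=NH2 P1=NH0
Op 3: best P0=NH2 P1=NH0
Op 4: best P0=NH2 P1=NH2
Op 5: best P0=NH1 P1=NH2
Op 6: best P0=NH1 P1=NH2
Op 7: best P0=NH1 P1=NH2
Op 8: best P0=NH1 P1=NH2
Op 9: best P0=NH1 P1=NH2
Op 10: best P0=NH1 P1=NH2
Op 11: best P0=NH1 P1=NH2

Answer: P0:NH1 P1:NH2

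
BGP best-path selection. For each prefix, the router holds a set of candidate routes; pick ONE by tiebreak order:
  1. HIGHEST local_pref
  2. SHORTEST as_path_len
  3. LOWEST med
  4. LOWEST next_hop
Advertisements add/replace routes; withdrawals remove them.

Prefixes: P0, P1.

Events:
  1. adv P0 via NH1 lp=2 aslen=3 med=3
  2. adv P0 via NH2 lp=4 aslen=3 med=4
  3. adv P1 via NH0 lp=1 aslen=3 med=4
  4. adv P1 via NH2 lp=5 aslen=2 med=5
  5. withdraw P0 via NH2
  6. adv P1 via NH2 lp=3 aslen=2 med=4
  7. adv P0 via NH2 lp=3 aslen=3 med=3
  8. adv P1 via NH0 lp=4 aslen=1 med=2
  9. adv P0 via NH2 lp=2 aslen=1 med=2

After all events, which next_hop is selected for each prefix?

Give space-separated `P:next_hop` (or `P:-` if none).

Answer: P0:NH2 P1:NH0

Derivation:
Op 1: best P0=NH1 P1=-
Op 2: best P0=NH2 P1=-
Op 3: best P0=NH2 P1=NH0
Op 4: best P0=NH2 P1=NH2
Op 5: best P0=NH1 P1=NH2
Op 6: best P0=NH1 P1=NH2
Op 7: best P0=NH2 P1=NH2
Op 8: best P0=NH2 P1=NH0
Op 9: best P0=NH2 P1=NH0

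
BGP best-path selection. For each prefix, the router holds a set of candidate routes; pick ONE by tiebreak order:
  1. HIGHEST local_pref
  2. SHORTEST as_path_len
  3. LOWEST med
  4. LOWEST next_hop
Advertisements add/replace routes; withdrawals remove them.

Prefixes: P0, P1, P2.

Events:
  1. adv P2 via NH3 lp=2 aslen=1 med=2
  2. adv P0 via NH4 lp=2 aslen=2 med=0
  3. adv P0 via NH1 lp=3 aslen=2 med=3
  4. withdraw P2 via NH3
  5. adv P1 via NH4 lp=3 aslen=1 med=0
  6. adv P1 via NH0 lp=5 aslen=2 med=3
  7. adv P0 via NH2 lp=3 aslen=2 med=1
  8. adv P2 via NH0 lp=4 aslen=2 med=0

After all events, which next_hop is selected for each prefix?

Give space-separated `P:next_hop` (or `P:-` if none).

Op 1: best P0=- P1=- P2=NH3
Op 2: best P0=NH4 P1=- P2=NH3
Op 3: best P0=NH1 P1=- P2=NH3
Op 4: best P0=NH1 P1=- P2=-
Op 5: best P0=NH1 P1=NH4 P2=-
Op 6: best P0=NH1 P1=NH0 P2=-
Op 7: best P0=NH2 P1=NH0 P2=-
Op 8: best P0=NH2 P1=NH0 P2=NH0

Answer: P0:NH2 P1:NH0 P2:NH0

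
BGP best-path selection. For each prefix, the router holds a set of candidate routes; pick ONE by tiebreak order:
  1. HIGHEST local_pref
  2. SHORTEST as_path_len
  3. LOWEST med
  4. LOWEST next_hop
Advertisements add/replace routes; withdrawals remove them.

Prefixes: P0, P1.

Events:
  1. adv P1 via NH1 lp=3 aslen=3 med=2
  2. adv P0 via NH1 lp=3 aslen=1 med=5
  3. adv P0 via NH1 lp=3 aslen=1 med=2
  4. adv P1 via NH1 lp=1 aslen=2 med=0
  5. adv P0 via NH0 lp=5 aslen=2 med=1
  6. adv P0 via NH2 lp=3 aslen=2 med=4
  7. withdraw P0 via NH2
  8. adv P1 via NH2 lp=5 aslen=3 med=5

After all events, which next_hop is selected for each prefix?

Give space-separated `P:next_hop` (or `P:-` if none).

Answer: P0:NH0 P1:NH2

Derivation:
Op 1: best P0=- P1=NH1
Op 2: best P0=NH1 P1=NH1
Op 3: best P0=NH1 P1=NH1
Op 4: best P0=NH1 P1=NH1
Op 5: best P0=NH0 P1=NH1
Op 6: best P0=NH0 P1=NH1
Op 7: best P0=NH0 P1=NH1
Op 8: best P0=NH0 P1=NH2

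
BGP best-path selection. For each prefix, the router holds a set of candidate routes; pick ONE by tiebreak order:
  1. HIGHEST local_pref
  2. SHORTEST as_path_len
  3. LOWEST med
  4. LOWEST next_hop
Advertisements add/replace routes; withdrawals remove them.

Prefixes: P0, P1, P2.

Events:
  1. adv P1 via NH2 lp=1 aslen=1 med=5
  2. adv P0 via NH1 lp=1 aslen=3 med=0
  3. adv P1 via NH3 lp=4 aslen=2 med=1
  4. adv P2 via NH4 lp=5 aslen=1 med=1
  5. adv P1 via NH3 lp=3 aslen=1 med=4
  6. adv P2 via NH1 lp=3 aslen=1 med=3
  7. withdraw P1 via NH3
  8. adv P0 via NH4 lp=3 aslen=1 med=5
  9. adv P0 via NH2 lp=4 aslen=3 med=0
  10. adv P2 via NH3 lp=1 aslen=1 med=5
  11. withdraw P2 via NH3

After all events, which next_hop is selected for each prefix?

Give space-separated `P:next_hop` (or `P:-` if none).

Answer: P0:NH2 P1:NH2 P2:NH4

Derivation:
Op 1: best P0=- P1=NH2 P2=-
Op 2: best P0=NH1 P1=NH2 P2=-
Op 3: best P0=NH1 P1=NH3 P2=-
Op 4: best P0=NH1 P1=NH3 P2=NH4
Op 5: best P0=NH1 P1=NH3 P2=NH4
Op 6: best P0=NH1 P1=NH3 P2=NH4
Op 7: best P0=NH1 P1=NH2 P2=NH4
Op 8: best P0=NH4 P1=NH2 P2=NH4
Op 9: best P0=NH2 P1=NH2 P2=NH4
Op 10: best P0=NH2 P1=NH2 P2=NH4
Op 11: best P0=NH2 P1=NH2 P2=NH4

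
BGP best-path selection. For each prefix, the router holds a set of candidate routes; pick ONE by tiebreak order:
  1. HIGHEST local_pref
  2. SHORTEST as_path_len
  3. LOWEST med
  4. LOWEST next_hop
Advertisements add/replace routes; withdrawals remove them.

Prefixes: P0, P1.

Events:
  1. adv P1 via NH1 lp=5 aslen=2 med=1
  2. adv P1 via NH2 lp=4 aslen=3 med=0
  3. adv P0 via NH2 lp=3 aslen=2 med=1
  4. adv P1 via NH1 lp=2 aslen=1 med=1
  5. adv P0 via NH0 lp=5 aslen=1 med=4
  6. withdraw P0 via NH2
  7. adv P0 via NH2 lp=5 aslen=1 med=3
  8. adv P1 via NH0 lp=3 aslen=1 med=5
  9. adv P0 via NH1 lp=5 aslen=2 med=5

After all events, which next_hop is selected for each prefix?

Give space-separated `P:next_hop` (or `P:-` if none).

Op 1: best P0=- P1=NH1
Op 2: best P0=- P1=NH1
Op 3: best P0=NH2 P1=NH1
Op 4: best P0=NH2 P1=NH2
Op 5: best P0=NH0 P1=NH2
Op 6: best P0=NH0 P1=NH2
Op 7: best P0=NH2 P1=NH2
Op 8: best P0=NH2 P1=NH2
Op 9: best P0=NH2 P1=NH2

Answer: P0:NH2 P1:NH2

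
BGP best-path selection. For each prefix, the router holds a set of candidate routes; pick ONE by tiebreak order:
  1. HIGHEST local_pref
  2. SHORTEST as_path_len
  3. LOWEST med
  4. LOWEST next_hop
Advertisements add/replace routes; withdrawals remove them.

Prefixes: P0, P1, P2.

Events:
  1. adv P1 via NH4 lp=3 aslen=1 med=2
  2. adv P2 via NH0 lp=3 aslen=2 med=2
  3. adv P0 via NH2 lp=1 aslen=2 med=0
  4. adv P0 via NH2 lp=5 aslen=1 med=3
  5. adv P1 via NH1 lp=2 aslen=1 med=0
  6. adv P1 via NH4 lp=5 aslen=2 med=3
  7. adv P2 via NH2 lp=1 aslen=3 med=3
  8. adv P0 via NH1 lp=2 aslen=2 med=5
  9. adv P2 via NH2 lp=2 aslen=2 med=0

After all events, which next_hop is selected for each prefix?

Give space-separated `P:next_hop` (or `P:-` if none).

Answer: P0:NH2 P1:NH4 P2:NH0

Derivation:
Op 1: best P0=- P1=NH4 P2=-
Op 2: best P0=- P1=NH4 P2=NH0
Op 3: best P0=NH2 P1=NH4 P2=NH0
Op 4: best P0=NH2 P1=NH4 P2=NH0
Op 5: best P0=NH2 P1=NH4 P2=NH0
Op 6: best P0=NH2 P1=NH4 P2=NH0
Op 7: best P0=NH2 P1=NH4 P2=NH0
Op 8: best P0=NH2 P1=NH4 P2=NH0
Op 9: best P0=NH2 P1=NH4 P2=NH0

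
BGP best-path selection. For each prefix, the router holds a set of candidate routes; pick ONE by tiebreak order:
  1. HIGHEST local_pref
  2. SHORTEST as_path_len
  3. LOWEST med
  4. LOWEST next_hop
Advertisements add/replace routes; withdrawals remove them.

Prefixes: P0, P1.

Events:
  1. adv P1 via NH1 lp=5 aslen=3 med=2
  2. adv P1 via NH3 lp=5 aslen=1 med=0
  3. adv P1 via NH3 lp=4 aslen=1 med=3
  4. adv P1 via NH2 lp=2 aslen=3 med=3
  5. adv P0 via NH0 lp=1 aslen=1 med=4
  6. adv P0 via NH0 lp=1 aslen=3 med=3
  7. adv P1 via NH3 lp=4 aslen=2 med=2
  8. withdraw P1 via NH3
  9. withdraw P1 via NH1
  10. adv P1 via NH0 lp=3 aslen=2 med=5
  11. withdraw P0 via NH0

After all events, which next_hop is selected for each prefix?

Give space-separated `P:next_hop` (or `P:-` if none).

Answer: P0:- P1:NH0

Derivation:
Op 1: best P0=- P1=NH1
Op 2: best P0=- P1=NH3
Op 3: best P0=- P1=NH1
Op 4: best P0=- P1=NH1
Op 5: best P0=NH0 P1=NH1
Op 6: best P0=NH0 P1=NH1
Op 7: best P0=NH0 P1=NH1
Op 8: best P0=NH0 P1=NH1
Op 9: best P0=NH0 P1=NH2
Op 10: best P0=NH0 P1=NH0
Op 11: best P0=- P1=NH0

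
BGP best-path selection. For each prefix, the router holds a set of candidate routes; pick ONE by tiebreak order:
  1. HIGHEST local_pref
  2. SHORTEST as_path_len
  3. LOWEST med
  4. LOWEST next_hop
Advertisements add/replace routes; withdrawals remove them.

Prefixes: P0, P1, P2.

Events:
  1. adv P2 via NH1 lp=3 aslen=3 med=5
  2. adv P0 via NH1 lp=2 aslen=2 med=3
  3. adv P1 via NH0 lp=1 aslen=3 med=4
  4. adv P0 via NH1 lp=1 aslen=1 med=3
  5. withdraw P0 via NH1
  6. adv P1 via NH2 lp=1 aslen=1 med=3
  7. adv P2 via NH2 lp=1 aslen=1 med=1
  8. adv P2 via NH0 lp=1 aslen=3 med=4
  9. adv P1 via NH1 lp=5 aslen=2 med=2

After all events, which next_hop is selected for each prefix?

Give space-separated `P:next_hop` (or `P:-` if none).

Answer: P0:- P1:NH1 P2:NH1

Derivation:
Op 1: best P0=- P1=- P2=NH1
Op 2: best P0=NH1 P1=- P2=NH1
Op 3: best P0=NH1 P1=NH0 P2=NH1
Op 4: best P0=NH1 P1=NH0 P2=NH1
Op 5: best P0=- P1=NH0 P2=NH1
Op 6: best P0=- P1=NH2 P2=NH1
Op 7: best P0=- P1=NH2 P2=NH1
Op 8: best P0=- P1=NH2 P2=NH1
Op 9: best P0=- P1=NH1 P2=NH1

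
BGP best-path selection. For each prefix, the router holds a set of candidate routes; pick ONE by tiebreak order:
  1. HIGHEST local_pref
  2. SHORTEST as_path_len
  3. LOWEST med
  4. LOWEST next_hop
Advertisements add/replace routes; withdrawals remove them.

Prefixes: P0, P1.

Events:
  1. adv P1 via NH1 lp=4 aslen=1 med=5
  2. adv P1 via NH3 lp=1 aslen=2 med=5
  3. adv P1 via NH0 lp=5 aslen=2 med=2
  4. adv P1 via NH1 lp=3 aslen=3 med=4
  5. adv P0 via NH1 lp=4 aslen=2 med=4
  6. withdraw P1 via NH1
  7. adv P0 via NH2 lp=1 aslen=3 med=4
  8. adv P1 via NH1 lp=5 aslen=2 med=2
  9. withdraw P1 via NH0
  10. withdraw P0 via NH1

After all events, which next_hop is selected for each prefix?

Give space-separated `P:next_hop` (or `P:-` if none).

Op 1: best P0=- P1=NH1
Op 2: best P0=- P1=NH1
Op 3: best P0=- P1=NH0
Op 4: best P0=- P1=NH0
Op 5: best P0=NH1 P1=NH0
Op 6: best P0=NH1 P1=NH0
Op 7: best P0=NH1 P1=NH0
Op 8: best P0=NH1 P1=NH0
Op 9: best P0=NH1 P1=NH1
Op 10: best P0=NH2 P1=NH1

Answer: P0:NH2 P1:NH1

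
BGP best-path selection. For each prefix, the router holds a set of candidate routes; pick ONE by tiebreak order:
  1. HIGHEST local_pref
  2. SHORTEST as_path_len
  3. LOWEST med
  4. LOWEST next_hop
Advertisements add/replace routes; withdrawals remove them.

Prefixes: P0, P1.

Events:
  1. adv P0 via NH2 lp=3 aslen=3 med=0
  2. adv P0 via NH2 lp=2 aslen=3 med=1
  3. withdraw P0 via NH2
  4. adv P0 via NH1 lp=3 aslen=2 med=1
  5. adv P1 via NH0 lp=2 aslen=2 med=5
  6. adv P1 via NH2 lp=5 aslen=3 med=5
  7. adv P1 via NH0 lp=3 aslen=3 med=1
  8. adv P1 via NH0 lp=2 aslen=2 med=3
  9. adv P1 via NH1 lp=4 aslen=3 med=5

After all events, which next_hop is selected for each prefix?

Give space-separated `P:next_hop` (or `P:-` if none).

Op 1: best P0=NH2 P1=-
Op 2: best P0=NH2 P1=-
Op 3: best P0=- P1=-
Op 4: best P0=NH1 P1=-
Op 5: best P0=NH1 P1=NH0
Op 6: best P0=NH1 P1=NH2
Op 7: best P0=NH1 P1=NH2
Op 8: best P0=NH1 P1=NH2
Op 9: best P0=NH1 P1=NH2

Answer: P0:NH1 P1:NH2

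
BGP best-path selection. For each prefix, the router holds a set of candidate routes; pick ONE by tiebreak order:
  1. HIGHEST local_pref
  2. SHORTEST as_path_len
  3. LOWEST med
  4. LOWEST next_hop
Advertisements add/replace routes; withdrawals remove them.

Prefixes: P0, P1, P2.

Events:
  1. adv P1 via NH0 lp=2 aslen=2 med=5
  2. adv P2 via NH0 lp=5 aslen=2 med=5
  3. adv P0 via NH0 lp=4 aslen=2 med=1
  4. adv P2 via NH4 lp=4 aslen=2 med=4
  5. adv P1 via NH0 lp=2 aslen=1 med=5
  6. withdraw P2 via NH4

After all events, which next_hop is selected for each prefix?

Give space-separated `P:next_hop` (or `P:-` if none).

Op 1: best P0=- P1=NH0 P2=-
Op 2: best P0=- P1=NH0 P2=NH0
Op 3: best P0=NH0 P1=NH0 P2=NH0
Op 4: best P0=NH0 P1=NH0 P2=NH0
Op 5: best P0=NH0 P1=NH0 P2=NH0
Op 6: best P0=NH0 P1=NH0 P2=NH0

Answer: P0:NH0 P1:NH0 P2:NH0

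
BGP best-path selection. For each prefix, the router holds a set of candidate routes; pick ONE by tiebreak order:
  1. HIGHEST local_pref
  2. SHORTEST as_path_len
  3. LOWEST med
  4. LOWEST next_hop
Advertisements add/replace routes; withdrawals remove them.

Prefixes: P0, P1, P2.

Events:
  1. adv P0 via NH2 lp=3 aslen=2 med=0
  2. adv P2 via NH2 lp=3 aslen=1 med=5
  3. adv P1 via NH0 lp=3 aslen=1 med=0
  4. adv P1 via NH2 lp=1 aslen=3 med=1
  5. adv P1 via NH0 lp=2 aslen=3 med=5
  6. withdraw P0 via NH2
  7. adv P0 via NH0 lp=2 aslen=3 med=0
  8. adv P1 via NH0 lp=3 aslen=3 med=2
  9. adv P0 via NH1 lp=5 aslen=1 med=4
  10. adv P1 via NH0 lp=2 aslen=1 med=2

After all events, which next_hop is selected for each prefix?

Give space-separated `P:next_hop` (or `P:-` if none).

Op 1: best P0=NH2 P1=- P2=-
Op 2: best P0=NH2 P1=- P2=NH2
Op 3: best P0=NH2 P1=NH0 P2=NH2
Op 4: best P0=NH2 P1=NH0 P2=NH2
Op 5: best P0=NH2 P1=NH0 P2=NH2
Op 6: best P0=- P1=NH0 P2=NH2
Op 7: best P0=NH0 P1=NH0 P2=NH2
Op 8: best P0=NH0 P1=NH0 P2=NH2
Op 9: best P0=NH1 P1=NH0 P2=NH2
Op 10: best P0=NH1 P1=NH0 P2=NH2

Answer: P0:NH1 P1:NH0 P2:NH2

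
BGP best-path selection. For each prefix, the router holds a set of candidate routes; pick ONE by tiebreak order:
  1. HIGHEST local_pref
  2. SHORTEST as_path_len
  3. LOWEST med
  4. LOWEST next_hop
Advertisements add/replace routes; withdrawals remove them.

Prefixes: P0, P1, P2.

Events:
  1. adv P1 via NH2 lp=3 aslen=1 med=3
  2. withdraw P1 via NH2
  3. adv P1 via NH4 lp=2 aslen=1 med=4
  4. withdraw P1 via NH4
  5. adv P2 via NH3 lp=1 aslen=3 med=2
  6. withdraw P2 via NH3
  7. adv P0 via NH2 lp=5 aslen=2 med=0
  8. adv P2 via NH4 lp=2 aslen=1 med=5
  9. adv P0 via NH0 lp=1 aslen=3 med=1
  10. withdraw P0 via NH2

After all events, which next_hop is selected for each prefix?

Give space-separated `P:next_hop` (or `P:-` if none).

Op 1: best P0=- P1=NH2 P2=-
Op 2: best P0=- P1=- P2=-
Op 3: best P0=- P1=NH4 P2=-
Op 4: best P0=- P1=- P2=-
Op 5: best P0=- P1=- P2=NH3
Op 6: best P0=- P1=- P2=-
Op 7: best P0=NH2 P1=- P2=-
Op 8: best P0=NH2 P1=- P2=NH4
Op 9: best P0=NH2 P1=- P2=NH4
Op 10: best P0=NH0 P1=- P2=NH4

Answer: P0:NH0 P1:- P2:NH4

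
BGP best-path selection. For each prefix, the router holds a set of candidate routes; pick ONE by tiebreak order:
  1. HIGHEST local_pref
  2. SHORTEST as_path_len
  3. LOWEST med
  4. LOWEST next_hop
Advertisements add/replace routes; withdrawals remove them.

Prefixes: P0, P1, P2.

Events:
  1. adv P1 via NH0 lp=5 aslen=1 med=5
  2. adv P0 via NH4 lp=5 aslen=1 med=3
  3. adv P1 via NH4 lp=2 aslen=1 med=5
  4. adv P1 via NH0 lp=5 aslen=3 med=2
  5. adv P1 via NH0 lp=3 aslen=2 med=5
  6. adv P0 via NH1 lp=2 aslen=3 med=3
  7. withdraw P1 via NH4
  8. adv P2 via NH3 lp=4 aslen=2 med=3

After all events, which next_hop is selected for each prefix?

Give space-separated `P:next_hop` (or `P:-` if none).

Op 1: best P0=- P1=NH0 P2=-
Op 2: best P0=NH4 P1=NH0 P2=-
Op 3: best P0=NH4 P1=NH0 P2=-
Op 4: best P0=NH4 P1=NH0 P2=-
Op 5: best P0=NH4 P1=NH0 P2=-
Op 6: best P0=NH4 P1=NH0 P2=-
Op 7: best P0=NH4 P1=NH0 P2=-
Op 8: best P0=NH4 P1=NH0 P2=NH3

Answer: P0:NH4 P1:NH0 P2:NH3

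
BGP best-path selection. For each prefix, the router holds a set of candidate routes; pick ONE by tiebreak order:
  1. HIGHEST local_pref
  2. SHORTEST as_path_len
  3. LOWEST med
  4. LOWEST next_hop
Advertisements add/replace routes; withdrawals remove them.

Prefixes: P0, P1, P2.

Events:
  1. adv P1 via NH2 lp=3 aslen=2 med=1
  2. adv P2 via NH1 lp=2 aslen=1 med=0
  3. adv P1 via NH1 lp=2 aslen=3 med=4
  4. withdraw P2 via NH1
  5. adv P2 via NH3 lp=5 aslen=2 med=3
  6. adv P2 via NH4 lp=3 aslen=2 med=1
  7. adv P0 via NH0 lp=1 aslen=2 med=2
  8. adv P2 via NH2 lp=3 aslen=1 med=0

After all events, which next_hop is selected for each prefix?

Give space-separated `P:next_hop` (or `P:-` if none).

Answer: P0:NH0 P1:NH2 P2:NH3

Derivation:
Op 1: best P0=- P1=NH2 P2=-
Op 2: best P0=- P1=NH2 P2=NH1
Op 3: best P0=- P1=NH2 P2=NH1
Op 4: best P0=- P1=NH2 P2=-
Op 5: best P0=- P1=NH2 P2=NH3
Op 6: best P0=- P1=NH2 P2=NH3
Op 7: best P0=NH0 P1=NH2 P2=NH3
Op 8: best P0=NH0 P1=NH2 P2=NH3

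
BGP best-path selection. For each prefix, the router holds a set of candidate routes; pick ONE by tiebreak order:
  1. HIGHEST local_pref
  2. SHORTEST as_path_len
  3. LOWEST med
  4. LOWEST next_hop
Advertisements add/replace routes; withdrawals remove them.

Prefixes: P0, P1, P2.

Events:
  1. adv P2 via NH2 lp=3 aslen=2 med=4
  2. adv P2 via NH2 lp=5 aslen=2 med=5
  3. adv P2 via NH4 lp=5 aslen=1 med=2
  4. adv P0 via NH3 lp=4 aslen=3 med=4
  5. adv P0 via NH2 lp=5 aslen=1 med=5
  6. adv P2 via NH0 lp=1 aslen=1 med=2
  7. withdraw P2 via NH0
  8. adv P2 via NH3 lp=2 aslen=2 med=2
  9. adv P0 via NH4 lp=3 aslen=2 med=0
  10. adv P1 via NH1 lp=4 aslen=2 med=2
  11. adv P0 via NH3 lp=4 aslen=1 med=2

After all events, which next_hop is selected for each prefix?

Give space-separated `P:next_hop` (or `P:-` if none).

Answer: P0:NH2 P1:NH1 P2:NH4

Derivation:
Op 1: best P0=- P1=- P2=NH2
Op 2: best P0=- P1=- P2=NH2
Op 3: best P0=- P1=- P2=NH4
Op 4: best P0=NH3 P1=- P2=NH4
Op 5: best P0=NH2 P1=- P2=NH4
Op 6: best P0=NH2 P1=- P2=NH4
Op 7: best P0=NH2 P1=- P2=NH4
Op 8: best P0=NH2 P1=- P2=NH4
Op 9: best P0=NH2 P1=- P2=NH4
Op 10: best P0=NH2 P1=NH1 P2=NH4
Op 11: best P0=NH2 P1=NH1 P2=NH4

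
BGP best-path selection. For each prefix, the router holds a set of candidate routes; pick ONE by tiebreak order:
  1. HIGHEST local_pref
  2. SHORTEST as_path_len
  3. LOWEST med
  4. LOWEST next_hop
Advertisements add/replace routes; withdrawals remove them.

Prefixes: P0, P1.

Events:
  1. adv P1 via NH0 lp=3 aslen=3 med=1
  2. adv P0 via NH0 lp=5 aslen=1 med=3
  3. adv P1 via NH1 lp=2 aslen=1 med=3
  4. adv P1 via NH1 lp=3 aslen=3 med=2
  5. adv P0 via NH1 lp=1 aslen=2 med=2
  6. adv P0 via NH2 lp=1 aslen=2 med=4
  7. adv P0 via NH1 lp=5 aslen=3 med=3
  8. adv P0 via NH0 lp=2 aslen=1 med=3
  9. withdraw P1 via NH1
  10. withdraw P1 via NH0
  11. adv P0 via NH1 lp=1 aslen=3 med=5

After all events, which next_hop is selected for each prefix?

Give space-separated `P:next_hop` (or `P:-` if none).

Answer: P0:NH0 P1:-

Derivation:
Op 1: best P0=- P1=NH0
Op 2: best P0=NH0 P1=NH0
Op 3: best P0=NH0 P1=NH0
Op 4: best P0=NH0 P1=NH0
Op 5: best P0=NH0 P1=NH0
Op 6: best P0=NH0 P1=NH0
Op 7: best P0=NH0 P1=NH0
Op 8: best P0=NH1 P1=NH0
Op 9: best P0=NH1 P1=NH0
Op 10: best P0=NH1 P1=-
Op 11: best P0=NH0 P1=-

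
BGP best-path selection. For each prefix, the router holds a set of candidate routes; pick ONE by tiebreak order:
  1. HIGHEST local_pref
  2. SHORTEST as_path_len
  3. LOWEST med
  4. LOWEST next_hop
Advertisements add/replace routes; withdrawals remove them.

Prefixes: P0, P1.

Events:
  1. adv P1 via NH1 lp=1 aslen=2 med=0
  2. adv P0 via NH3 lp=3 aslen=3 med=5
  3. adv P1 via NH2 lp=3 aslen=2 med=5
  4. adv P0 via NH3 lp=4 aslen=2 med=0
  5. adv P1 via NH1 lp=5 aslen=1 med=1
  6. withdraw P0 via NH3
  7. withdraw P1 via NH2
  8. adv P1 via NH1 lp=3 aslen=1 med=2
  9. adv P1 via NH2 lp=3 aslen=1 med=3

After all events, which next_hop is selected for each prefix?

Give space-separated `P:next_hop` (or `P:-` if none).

Op 1: best P0=- P1=NH1
Op 2: best P0=NH3 P1=NH1
Op 3: best P0=NH3 P1=NH2
Op 4: best P0=NH3 P1=NH2
Op 5: best P0=NH3 P1=NH1
Op 6: best P0=- P1=NH1
Op 7: best P0=- P1=NH1
Op 8: best P0=- P1=NH1
Op 9: best P0=- P1=NH1

Answer: P0:- P1:NH1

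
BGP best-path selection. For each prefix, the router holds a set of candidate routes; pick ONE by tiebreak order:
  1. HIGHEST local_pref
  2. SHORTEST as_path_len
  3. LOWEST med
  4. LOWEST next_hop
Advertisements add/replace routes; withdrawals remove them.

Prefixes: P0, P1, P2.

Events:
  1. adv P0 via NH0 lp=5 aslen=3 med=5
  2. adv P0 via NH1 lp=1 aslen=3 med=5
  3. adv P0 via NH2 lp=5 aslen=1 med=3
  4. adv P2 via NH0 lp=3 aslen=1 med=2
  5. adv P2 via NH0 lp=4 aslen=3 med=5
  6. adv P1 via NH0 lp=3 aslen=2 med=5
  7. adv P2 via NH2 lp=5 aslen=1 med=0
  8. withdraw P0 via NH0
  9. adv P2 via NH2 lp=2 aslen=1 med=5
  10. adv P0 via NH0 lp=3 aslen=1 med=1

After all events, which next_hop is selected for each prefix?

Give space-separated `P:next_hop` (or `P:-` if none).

Op 1: best P0=NH0 P1=- P2=-
Op 2: best P0=NH0 P1=- P2=-
Op 3: best P0=NH2 P1=- P2=-
Op 4: best P0=NH2 P1=- P2=NH0
Op 5: best P0=NH2 P1=- P2=NH0
Op 6: best P0=NH2 P1=NH0 P2=NH0
Op 7: best P0=NH2 P1=NH0 P2=NH2
Op 8: best P0=NH2 P1=NH0 P2=NH2
Op 9: best P0=NH2 P1=NH0 P2=NH0
Op 10: best P0=NH2 P1=NH0 P2=NH0

Answer: P0:NH2 P1:NH0 P2:NH0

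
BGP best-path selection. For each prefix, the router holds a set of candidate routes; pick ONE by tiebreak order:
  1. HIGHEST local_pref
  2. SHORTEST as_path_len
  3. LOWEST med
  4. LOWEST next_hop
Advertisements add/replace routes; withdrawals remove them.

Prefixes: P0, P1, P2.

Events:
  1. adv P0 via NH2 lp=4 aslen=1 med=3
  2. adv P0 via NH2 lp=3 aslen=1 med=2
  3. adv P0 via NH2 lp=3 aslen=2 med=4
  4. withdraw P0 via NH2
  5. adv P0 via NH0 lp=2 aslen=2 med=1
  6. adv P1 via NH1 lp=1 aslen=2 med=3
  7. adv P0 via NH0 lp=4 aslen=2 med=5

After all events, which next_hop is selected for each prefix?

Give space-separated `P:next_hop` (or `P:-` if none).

Answer: P0:NH0 P1:NH1 P2:-

Derivation:
Op 1: best P0=NH2 P1=- P2=-
Op 2: best P0=NH2 P1=- P2=-
Op 3: best P0=NH2 P1=- P2=-
Op 4: best P0=- P1=- P2=-
Op 5: best P0=NH0 P1=- P2=-
Op 6: best P0=NH0 P1=NH1 P2=-
Op 7: best P0=NH0 P1=NH1 P2=-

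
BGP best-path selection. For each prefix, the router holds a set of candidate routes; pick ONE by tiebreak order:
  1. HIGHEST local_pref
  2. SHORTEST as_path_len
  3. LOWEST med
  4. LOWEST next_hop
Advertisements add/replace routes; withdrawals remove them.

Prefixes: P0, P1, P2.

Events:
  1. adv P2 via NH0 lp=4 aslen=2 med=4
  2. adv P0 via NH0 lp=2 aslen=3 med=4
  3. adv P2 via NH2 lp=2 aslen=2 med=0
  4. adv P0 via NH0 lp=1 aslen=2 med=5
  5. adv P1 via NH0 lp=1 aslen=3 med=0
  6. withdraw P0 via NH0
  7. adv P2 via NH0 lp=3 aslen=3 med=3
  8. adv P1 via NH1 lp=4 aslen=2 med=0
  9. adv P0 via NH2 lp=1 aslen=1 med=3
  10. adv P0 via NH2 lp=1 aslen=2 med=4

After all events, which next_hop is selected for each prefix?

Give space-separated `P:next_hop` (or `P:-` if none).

Op 1: best P0=- P1=- P2=NH0
Op 2: best P0=NH0 P1=- P2=NH0
Op 3: best P0=NH0 P1=- P2=NH0
Op 4: best P0=NH0 P1=- P2=NH0
Op 5: best P0=NH0 P1=NH0 P2=NH0
Op 6: best P0=- P1=NH0 P2=NH0
Op 7: best P0=- P1=NH0 P2=NH0
Op 8: best P0=- P1=NH1 P2=NH0
Op 9: best P0=NH2 P1=NH1 P2=NH0
Op 10: best P0=NH2 P1=NH1 P2=NH0

Answer: P0:NH2 P1:NH1 P2:NH0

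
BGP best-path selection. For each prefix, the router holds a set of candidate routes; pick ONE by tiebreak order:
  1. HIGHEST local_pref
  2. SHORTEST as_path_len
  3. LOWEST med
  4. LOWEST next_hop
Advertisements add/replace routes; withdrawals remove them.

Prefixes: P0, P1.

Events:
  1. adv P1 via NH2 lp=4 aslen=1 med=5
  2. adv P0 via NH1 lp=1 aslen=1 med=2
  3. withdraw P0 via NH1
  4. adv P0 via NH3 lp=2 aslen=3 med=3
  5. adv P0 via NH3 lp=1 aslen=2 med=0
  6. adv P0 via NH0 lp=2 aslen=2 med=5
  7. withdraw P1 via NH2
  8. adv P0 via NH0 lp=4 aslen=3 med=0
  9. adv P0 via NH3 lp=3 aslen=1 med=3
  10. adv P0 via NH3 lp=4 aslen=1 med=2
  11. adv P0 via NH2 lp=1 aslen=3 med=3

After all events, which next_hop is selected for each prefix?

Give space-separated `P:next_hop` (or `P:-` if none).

Answer: P0:NH3 P1:-

Derivation:
Op 1: best P0=- P1=NH2
Op 2: best P0=NH1 P1=NH2
Op 3: best P0=- P1=NH2
Op 4: best P0=NH3 P1=NH2
Op 5: best P0=NH3 P1=NH2
Op 6: best P0=NH0 P1=NH2
Op 7: best P0=NH0 P1=-
Op 8: best P0=NH0 P1=-
Op 9: best P0=NH0 P1=-
Op 10: best P0=NH3 P1=-
Op 11: best P0=NH3 P1=-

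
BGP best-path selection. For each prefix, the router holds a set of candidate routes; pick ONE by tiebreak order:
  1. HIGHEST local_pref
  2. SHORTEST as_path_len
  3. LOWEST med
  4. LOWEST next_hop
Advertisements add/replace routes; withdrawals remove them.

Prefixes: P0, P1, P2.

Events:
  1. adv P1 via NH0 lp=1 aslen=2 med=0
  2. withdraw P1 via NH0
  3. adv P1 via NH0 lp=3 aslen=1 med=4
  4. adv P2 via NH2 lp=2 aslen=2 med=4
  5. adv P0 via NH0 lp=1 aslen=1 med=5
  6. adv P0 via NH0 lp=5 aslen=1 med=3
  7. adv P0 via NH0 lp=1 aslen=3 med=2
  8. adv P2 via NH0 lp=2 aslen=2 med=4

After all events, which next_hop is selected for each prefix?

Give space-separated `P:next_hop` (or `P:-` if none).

Answer: P0:NH0 P1:NH0 P2:NH0

Derivation:
Op 1: best P0=- P1=NH0 P2=-
Op 2: best P0=- P1=- P2=-
Op 3: best P0=- P1=NH0 P2=-
Op 4: best P0=- P1=NH0 P2=NH2
Op 5: best P0=NH0 P1=NH0 P2=NH2
Op 6: best P0=NH0 P1=NH0 P2=NH2
Op 7: best P0=NH0 P1=NH0 P2=NH2
Op 8: best P0=NH0 P1=NH0 P2=NH0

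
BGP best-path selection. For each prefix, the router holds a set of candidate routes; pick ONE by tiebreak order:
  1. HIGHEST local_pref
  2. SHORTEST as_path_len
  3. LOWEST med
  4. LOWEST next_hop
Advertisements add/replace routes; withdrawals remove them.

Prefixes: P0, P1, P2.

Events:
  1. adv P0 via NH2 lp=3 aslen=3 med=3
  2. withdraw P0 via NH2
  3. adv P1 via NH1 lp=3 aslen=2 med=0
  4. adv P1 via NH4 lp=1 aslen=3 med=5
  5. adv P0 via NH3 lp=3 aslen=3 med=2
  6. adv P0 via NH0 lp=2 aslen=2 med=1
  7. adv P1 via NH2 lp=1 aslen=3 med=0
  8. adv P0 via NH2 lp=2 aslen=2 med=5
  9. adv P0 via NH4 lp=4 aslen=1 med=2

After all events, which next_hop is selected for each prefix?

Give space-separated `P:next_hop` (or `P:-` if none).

Answer: P0:NH4 P1:NH1 P2:-

Derivation:
Op 1: best P0=NH2 P1=- P2=-
Op 2: best P0=- P1=- P2=-
Op 3: best P0=- P1=NH1 P2=-
Op 4: best P0=- P1=NH1 P2=-
Op 5: best P0=NH3 P1=NH1 P2=-
Op 6: best P0=NH3 P1=NH1 P2=-
Op 7: best P0=NH3 P1=NH1 P2=-
Op 8: best P0=NH3 P1=NH1 P2=-
Op 9: best P0=NH4 P1=NH1 P2=-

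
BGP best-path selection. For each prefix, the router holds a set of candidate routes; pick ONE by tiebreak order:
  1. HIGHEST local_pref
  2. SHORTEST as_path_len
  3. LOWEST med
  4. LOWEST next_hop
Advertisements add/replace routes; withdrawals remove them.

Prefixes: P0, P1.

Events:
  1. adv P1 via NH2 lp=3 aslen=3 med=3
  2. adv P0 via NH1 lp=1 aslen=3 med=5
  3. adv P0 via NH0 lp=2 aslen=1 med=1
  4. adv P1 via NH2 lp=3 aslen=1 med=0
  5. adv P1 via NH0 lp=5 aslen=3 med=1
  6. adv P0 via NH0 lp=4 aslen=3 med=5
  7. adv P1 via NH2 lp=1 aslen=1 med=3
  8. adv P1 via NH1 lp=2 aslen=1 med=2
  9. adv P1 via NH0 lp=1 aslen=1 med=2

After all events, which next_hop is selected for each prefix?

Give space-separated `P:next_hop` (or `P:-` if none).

Answer: P0:NH0 P1:NH1

Derivation:
Op 1: best P0=- P1=NH2
Op 2: best P0=NH1 P1=NH2
Op 3: best P0=NH0 P1=NH2
Op 4: best P0=NH0 P1=NH2
Op 5: best P0=NH0 P1=NH0
Op 6: best P0=NH0 P1=NH0
Op 7: best P0=NH0 P1=NH0
Op 8: best P0=NH0 P1=NH0
Op 9: best P0=NH0 P1=NH1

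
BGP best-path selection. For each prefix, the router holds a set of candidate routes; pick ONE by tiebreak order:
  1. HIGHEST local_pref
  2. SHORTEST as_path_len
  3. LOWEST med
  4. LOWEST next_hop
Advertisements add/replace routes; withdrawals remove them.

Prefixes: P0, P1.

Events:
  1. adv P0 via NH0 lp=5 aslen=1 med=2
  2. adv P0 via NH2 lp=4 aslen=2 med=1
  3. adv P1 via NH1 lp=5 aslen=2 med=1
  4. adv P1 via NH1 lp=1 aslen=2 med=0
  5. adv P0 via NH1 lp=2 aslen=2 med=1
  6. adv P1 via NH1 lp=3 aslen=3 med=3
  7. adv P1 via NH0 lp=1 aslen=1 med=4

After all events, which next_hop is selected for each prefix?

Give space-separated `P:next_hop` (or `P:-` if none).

Answer: P0:NH0 P1:NH1

Derivation:
Op 1: best P0=NH0 P1=-
Op 2: best P0=NH0 P1=-
Op 3: best P0=NH0 P1=NH1
Op 4: best P0=NH0 P1=NH1
Op 5: best P0=NH0 P1=NH1
Op 6: best P0=NH0 P1=NH1
Op 7: best P0=NH0 P1=NH1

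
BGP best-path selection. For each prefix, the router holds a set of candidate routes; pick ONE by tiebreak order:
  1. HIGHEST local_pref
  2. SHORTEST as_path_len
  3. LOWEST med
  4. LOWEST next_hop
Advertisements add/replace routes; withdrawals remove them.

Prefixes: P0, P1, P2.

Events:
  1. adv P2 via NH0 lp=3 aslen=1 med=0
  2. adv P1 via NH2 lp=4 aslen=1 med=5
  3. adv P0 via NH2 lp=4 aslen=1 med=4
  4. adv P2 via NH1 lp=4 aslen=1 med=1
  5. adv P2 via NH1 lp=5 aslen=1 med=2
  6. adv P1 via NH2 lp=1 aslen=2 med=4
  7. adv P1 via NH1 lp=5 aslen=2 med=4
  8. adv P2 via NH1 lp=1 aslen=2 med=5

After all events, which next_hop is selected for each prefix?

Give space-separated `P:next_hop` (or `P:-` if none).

Op 1: best P0=- P1=- P2=NH0
Op 2: best P0=- P1=NH2 P2=NH0
Op 3: best P0=NH2 P1=NH2 P2=NH0
Op 4: best P0=NH2 P1=NH2 P2=NH1
Op 5: best P0=NH2 P1=NH2 P2=NH1
Op 6: best P0=NH2 P1=NH2 P2=NH1
Op 7: best P0=NH2 P1=NH1 P2=NH1
Op 8: best P0=NH2 P1=NH1 P2=NH0

Answer: P0:NH2 P1:NH1 P2:NH0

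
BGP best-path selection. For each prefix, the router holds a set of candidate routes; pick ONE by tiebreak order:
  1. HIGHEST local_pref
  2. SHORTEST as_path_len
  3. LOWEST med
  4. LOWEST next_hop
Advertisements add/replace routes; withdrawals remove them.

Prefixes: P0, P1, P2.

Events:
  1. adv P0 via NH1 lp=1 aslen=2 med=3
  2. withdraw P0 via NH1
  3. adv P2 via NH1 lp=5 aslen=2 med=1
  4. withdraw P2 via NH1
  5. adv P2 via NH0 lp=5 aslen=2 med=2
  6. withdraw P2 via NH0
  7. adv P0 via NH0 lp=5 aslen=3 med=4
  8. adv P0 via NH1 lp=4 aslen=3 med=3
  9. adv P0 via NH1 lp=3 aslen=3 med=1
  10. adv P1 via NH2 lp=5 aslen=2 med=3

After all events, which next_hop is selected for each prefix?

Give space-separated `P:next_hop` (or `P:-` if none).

Op 1: best P0=NH1 P1=- P2=-
Op 2: best P0=- P1=- P2=-
Op 3: best P0=- P1=- P2=NH1
Op 4: best P0=- P1=- P2=-
Op 5: best P0=- P1=- P2=NH0
Op 6: best P0=- P1=- P2=-
Op 7: best P0=NH0 P1=- P2=-
Op 8: best P0=NH0 P1=- P2=-
Op 9: best P0=NH0 P1=- P2=-
Op 10: best P0=NH0 P1=NH2 P2=-

Answer: P0:NH0 P1:NH2 P2:-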